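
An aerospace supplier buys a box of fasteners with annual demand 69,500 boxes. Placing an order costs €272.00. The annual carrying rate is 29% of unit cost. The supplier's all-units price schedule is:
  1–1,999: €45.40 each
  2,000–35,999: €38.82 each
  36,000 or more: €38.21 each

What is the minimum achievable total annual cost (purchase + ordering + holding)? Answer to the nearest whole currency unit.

Holding cost per unit per year at price C is H = 0.29·C.
Evaluate total cost at each tier's feasible EOQ or, if the EOQ is below the tier, at the tier's minimum quantity.
EOQ at €45.40 = 1694.6 (feasible in tier 1): TC = 69,500×€45.40 + (69,500/1694.6)×272 + (1694.6/2)×0.29×€45.40 = €3,177,610.99.
EOQ at €38.82 = 1832.6 < 2000, so use break Q=2000: TC = 69,500×€38.82 + (69,500/2000.0)×272 + (2000.0/2)×0.29×€38.82 = €2,718,699.80.
EOQ at €38.21 = 1847.2 < 36000, so use break Q=36000: TC = 69,500×€38.21 + (69,500/36000.0)×272 + (36000.0/2)×0.29×€38.21 = €2,855,576.31.
Lowest total cost among the candidates is at Q = 2000.0.

TC* ≈ €2,718,700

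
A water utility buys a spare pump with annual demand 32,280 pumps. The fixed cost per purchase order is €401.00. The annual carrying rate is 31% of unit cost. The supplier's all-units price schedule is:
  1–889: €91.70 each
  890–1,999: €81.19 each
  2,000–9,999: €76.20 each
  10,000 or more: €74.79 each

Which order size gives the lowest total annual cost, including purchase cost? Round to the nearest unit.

Q* ≈ 2,000 pumps

Holding cost per unit per year at price C is H = 0.31·C.
Candidates are each tier's EOQ (if it falls in that tier) and each price-break quantity.
Tier 1 (€91.70): EOQ = 954.3 exceeds tier's upper bound 889, so this tier is dominated.
EOQ at €81.19 = 1014.2 (feasible in tier 2): TC = 32,280×€81.19 + (32,280/1014.2)×401 + (1014.2/2)×0.31×€81.19 = €2,646,339.39.
EOQ at €76.20 = 1046.9 < 2000, so use break Q=2000: TC = 32,280×€76.20 + (32,280/2000.0)×401 + (2000.0/2)×0.31×€76.20 = €2,489,830.14.
EOQ at €74.79 = 1056.7 < 10000, so use break Q=10000: TC = 32,280×€74.79 + (32,280/10000.0)×401 + (10000.0/2)×0.31×€74.79 = €2,531,440.13.
Lowest total cost is €2,489,830.14 at Q = 2000.0.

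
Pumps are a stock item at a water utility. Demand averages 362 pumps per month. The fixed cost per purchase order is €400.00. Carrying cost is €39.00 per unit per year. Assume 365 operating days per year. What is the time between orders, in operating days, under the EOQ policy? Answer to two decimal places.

T ≈ 25.08 days

Annual demand D = 362 × 12 = 4,344.
EOQ = √(2DS/H) = √(2 × 4,344 × 400 / 39) ≈ 298.51.
Cycle time = Q*/D × 365 = 298.51 / 4,344 × 365 ≈ 25.082 days.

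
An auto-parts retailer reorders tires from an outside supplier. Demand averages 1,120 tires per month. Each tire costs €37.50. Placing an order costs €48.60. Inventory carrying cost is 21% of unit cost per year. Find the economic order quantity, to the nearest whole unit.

Annual demand D = 1,120 × 12 = 13,440.
Holding cost H = 0.21 × €37.50 = €7.8750 per unit per year.
EOQ = √(2DS / H) = √(2 × 13,440 × 48.6 / 7.875).
= √(1,306,368 / 7.875) = √165,888 ≈ 407.294.

Q* ≈ 407 tires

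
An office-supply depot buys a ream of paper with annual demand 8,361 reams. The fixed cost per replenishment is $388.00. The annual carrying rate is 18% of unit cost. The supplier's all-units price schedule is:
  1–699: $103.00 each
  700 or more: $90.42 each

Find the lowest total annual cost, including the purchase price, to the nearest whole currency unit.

Holding cost per unit per year at price C is H = 0.18·C.
For each price level, check whether its EOQ is feasible; otherwise the best quantity at that price is the breakpoint.
EOQ at $103.00 = 591.6 (feasible in tier 1): TC = 8,361×$103.00 + (8,361/591.6)×388 + (591.6/2)×0.18×$103.00 = $872,150.68.
EOQ at $90.42 = 631.4 < 700, so use break Q=700: TC = 8,361×$90.42 + (8,361/700.0)×388 + (700.0/2)×0.18×$90.42 = $766,332.46.
Lowest total cost among the candidates is at Q = 700.0.

TC* ≈ $766,332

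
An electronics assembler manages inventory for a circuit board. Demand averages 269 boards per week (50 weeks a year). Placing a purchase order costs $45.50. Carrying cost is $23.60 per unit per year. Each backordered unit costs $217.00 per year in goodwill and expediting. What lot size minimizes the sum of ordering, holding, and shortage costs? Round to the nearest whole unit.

Annual demand D = 269 × 50 = 13,450.
With planned backorders, Q* = √(2DS/H) · √((H+B)/B).
√(2DS/H) = √(2 × 13,450 × 45.5 / 23.6) = 227.733.
√((H+B)/B) = √((23.6+217)/217) = 1.0530.
Q* ≈ 239.797.

Q* ≈ 240 boards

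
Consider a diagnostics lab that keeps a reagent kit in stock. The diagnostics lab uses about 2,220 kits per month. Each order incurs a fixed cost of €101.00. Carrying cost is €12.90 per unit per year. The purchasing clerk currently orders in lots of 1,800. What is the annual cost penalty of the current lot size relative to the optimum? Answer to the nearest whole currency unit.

Annual demand D = 2,220 × 12 = 26,640.
EOQ = √(2DS/H) = √(2 × 26,640 × 101 / 12.9) ≈ 645.87.
Cost at Q* = (D/Q*)S + (Q*/2)H = √(2DSH) ≈ €8,331.78.
Cost at Q = 1,800: (26,640/1,800)×101 + (1,800/2)×12.9 = €1,494.80 + €11,610.00 = €13,104.80.
Excess = €13,104.80 − €8,331.78 = €4,773.02.

Extra cost ≈ €4,773 per year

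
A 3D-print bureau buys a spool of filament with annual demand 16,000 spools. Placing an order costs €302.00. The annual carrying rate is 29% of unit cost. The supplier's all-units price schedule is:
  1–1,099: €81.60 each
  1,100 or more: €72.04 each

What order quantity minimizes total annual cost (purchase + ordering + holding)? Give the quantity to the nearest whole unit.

Q* ≈ 1,100 spools

Holding cost per unit per year at price C is H = 0.29·C.
Candidates are each tier's EOQ (if it falls in that tier) and each price-break quantity.
EOQ at €81.60 = 639.0 (feasible in tier 1): TC = 16,000×€81.60 + (16,000/639.0)×302 + (639.0/2)×0.29×€81.60 = €1,320,722.46.
EOQ at €72.04 = 680.1 < 1100, so use break Q=1100: TC = 16,000×€72.04 + (16,000/1100.0)×302 + (1100.0/2)×0.29×€72.04 = €1,168,523.11.
Lowest total cost is €1,168,523.11 at Q = 1100.0.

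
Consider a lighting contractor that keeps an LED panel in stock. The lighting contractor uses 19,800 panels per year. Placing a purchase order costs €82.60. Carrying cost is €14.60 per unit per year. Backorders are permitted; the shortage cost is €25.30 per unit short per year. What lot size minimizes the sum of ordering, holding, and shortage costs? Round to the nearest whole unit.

Q* ≈ 594 panels

With planned backorders, Q* = √(2DS/H) · √((H+B)/B).
√(2DS/H) = √(2 × 19,800 × 82.6 / 14.6) = 473.327.
√((H+B)/B) = √((14.6+25.3)/25.3) = 1.2558.
Q* ≈ 594.412.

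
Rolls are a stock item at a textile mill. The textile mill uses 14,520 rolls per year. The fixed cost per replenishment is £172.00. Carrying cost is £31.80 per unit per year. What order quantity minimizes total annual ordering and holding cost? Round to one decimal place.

EOQ = √(2DS / H) = √(2 × 14,520 × 172 / 31.8).
= √(4,994,880 / 31.8) = √157,071.6981 ≈ 396.323.

Q* ≈ 396.3 rolls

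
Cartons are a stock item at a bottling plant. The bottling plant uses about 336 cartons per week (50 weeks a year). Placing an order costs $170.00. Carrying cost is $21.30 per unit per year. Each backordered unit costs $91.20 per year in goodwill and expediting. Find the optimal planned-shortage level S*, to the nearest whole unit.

Annual demand D = 336 × 50 = 16,800.
With planned backorders, Q* = √(2DS/H) · √((H+B)/B).
√(2DS/H) = √(2 × 16,800 × 170 / 21.3) = 517.850.
√((H+B)/B) = √((21.3+91.2)/91.2) = 1.1107.
Q* ≈ 575.153.
S* = Q* · H/(H+B) = 575.153 × 21.3/112.5 ≈ 108.896.

S* ≈ 109 cartons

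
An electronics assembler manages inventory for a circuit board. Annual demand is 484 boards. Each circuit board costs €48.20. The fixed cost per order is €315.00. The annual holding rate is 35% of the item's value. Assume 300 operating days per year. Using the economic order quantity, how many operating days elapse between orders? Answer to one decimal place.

T ≈ 83.3 days

Holding cost H = 0.35 × €48.20 = €16.8700 per unit per year.
The optimal lot size = √(2DS/H) = √(2 × 484 × 315 / 16.87) ≈ 134.44.
Cycle time = Q*/D × 300 = 134.44 / 484 × 300 ≈ 83.332 days.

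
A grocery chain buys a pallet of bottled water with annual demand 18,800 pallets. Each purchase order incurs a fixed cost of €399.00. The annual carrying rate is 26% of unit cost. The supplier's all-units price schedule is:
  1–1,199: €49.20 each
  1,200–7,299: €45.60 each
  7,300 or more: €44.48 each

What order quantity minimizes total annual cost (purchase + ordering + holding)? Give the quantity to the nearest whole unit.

Q* ≈ 1,200 pallets

Holding cost per unit per year at price C is H = 0.26·C.
For each price level, check whether its EOQ is feasible; otherwise the best quantity at that price is the breakpoint.
EOQ at €49.20 = 1083.0 (feasible in tier 1): TC = 18,800×€49.20 + (18,800/1083.0)×399 + (1083.0/2)×0.26×€49.20 = €938,813.18.
EOQ at €45.60 = 1124.9 < 1200, so use break Q=1200: TC = 18,800×€45.60 + (18,800/1200.0)×399 + (1200.0/2)×0.26×€45.60 = €870,644.60.
EOQ at €44.48 = 1139.0 < 7300, so use break Q=7300: TC = 18,800×€44.48 + (18,800/7300.0)×399 + (7300.0/2)×0.26×€44.48 = €879,463.08.
Lowest total cost is €870,644.60 at Q = 1200.0.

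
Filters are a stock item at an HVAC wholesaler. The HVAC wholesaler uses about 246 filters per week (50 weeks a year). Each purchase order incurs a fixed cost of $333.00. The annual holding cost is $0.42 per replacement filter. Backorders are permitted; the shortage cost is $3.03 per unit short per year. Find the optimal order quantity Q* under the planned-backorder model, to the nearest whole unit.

Q* ≈ 4,713 filters

Annual demand D = 246 × 50 = 12,300.
With planned backorders, Q* = √(2DS/H) · √((H+B)/B).
√(2DS/H) = √(2 × 12,300 × 333 / 0.42) = 4416.366.
√((H+B)/B) = √((0.42+3.03)/3.03) = 1.0671.
Q* ≈ 4712.521.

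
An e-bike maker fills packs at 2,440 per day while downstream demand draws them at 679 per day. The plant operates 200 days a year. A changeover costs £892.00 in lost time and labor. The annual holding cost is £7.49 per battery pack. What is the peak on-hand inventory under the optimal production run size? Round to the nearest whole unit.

I_max ≈ 4,832 packs

Annual demand D = 679 × 200 = 135,800.
Production build-up factor (1 − d/p) = 1 − 679/2,440 = 0.7217.
Q* = √(2DS / (H(1 − d/p))) = √(2 × 135,800 × 892 / (7.49 × 0.7217)).
= √(242,267,200 / 5.4057) ≈ 6694.554.
Maximum inventory = Q*(1 − d/p) = 6694.554 × 0.7217 ≈ 4831.602.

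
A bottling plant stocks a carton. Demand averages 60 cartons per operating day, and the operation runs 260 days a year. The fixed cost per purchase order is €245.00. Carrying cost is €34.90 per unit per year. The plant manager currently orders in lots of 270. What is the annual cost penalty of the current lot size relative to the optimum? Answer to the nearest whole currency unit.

Extra cost ≈ €2,534 per year

Annual demand D = 60 × 260 = 15,600.
EOQ = √(2DS/H) = √(2 × 15,600 × 245 / 34.9) ≈ 468.00.
Cost at Q* = (D/Q*)S + (Q*/2)H = √(2DSH) ≈ €16,333.27.
Cost at Q = 270: (15,600/270)×245 + (270/2)×34.9 = €14,155.56 + €4,711.50 = €18,867.06.
Excess = €18,867.06 − €16,333.27 = €2,533.79.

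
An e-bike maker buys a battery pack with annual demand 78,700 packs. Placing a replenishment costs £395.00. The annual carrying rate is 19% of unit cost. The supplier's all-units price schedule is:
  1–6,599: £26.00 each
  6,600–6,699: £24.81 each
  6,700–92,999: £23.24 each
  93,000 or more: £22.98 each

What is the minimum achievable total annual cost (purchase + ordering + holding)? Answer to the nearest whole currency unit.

TC* ≈ £1,848,420

Holding cost per unit per year at price C is H = 0.19·C.
Evaluate total cost at each tier's feasible EOQ or, if the EOQ is below the tier, at the tier's minimum quantity.
EOQ at £26.00 = 3547.6 (feasible in tier 1): TC = 78,700×£26.00 + (78,700/3547.6)×395 + (3547.6/2)×0.19×£26.00 = £2,063,725.26.
EOQ at £24.81 = 3631.7 < 6600, so use break Q=6600: TC = 78,700×£24.81 + (78,700/6600.0)×395 + (6600.0/2)×0.19×£24.81 = £1,972,812.95.
EOQ at £23.24 = 3752.4 < 6700, so use break Q=6700: TC = 78,700×£23.24 + (78,700/6700.0)×395 + (6700.0/2)×0.19×£23.24 = £1,848,420.04.
EOQ at £22.98 = 3773.5 < 93000, so use break Q=93000: TC = 78,700×£22.98 + (78,700/93000.0)×395 + (93000.0/2)×0.19×£22.98 = £2,011,888.56.
Lowest total cost among the candidates is at Q = 6700.0.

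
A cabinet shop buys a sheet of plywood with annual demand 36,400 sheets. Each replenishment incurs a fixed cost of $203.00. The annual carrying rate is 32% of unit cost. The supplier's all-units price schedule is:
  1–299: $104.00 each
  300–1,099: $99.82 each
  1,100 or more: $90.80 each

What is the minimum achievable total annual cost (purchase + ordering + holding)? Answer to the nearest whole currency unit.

TC* ≈ $3,327,818

Holding cost per unit per year at price C is H = 0.32·C.
For each price level, check whether its EOQ is feasible; otherwise the best quantity at that price is the breakpoint.
Tier 1 ($104.00): EOQ = 666.4 exceeds tier's upper bound 299, so this tier is dominated.
EOQ at $99.82 = 680.2 (feasible in tier 2): TC = 36,400×$99.82 + (36,400/680.2)×203 + (680.2/2)×0.32×$99.82 = $3,655,174.89.
EOQ at $90.80 = 713.2 < 1100, so use break Q=1100: TC = 36,400×$90.80 + (36,400/1100.0)×203 + (1100.0/2)×0.32×$90.80 = $3,327,818.25.
Lowest total cost among the candidates is at Q = 1100.0.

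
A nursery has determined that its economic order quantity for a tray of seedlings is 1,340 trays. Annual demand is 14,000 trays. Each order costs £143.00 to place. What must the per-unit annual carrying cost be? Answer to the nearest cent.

Invert the EOQ relation Q*² = 2DS/H.
From Q* = √(2DS/H): H = 2DS / Q*² = 2 × 14,000 × 143 / 1,340² = 2.2299.

H ≈ £2.23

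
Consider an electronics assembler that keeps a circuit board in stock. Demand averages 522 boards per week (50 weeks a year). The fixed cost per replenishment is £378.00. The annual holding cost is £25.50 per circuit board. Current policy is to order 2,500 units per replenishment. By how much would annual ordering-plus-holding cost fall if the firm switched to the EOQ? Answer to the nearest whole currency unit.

Extra cost ≈ £13,390 per year

Annual demand D = 522 × 50 = 26,100.
EOQ = √(2DS/H) = √(2 × 26,100 × 378 / 25.5) ≈ 879.65.
Cost at Q* = (D/Q*)S + (Q*/2)H = √(2DSH) ≈ £22,431.13.
Cost at Q = 2,500: (26,100/2,500)×378 + (2,500/2)×25.5 = £3,946.32 + £31,875.00 = £35,821.32.
Excess = £35,821.32 − £22,431.13 = £13,390.19.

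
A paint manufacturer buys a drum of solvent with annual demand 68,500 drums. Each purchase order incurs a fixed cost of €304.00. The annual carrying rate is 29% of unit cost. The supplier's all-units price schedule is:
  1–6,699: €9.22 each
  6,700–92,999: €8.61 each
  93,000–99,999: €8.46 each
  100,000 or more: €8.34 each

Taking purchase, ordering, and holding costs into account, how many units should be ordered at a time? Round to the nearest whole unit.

Holding cost per unit per year at price C is H = 0.29·C.
Candidates are each tier's EOQ (if it falls in that tier) and each price-break quantity.
EOQ at €9.22 = 3946.7 (feasible in tier 1): TC = 68,500×€9.22 + (68,500/3946.7)×304 + (3946.7/2)×0.29×€9.22 = €642,122.65.
EOQ at €8.61 = 4084.1 < 6700, so use break Q=6700: TC = 68,500×€8.61 + (68,500/6700.0)×304 + (6700.0/2)×0.29×€8.61 = €601,257.67.
EOQ at €8.46 = 4120.1 < 93000, so use break Q=93000: TC = 68,500×€8.46 + (68,500/93000.0)×304 + (93000.0/2)×0.29×€8.46 = €693,817.01.
EOQ at €8.34 = 4149.7 < 100000, so use break Q=100000: TC = 68,500×€8.34 + (68,500/100000.0)×304 + (100000.0/2)×0.29×€8.34 = €692,428.24.
Lowest total cost is €601,257.67 at Q = 6700.0.

Q* ≈ 6,700 drums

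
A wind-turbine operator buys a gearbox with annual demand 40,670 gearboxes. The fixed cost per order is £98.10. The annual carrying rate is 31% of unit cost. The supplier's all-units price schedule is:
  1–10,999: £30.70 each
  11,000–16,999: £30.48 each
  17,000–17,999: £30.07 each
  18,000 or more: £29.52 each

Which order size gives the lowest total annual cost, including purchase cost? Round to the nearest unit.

Q* ≈ 916 gearboxes

Holding cost per unit per year at price C is H = 0.31·C.
Candidates are each tier's EOQ (if it falls in that tier) and each price-break quantity.
EOQ at £30.70 = 915.7 (feasible in tier 1): TC = 40,670×£30.70 + (40,670/915.7)×98.1 + (915.7/2)×0.31×£30.70 = £1,257,283.38.
EOQ at £30.48 = 919.0 < 11000, so use break Q=11000: TC = 40,670×£30.48 + (40,670/11000.0)×98.1 + (11000.0/2)×0.31×£30.48 = £1,291,952.70.
EOQ at £30.07 = 925.2 < 17000, so use break Q=17000: TC = 40,670×£30.07 + (40,670/17000.0)×98.1 + (17000.0/2)×0.31×£30.07 = £1,302,416.04.
EOQ at £29.52 = 933.8 < 18000, so use break Q=18000: TC = 40,670×£29.52 + (40,670/18000.0)×98.1 + (18000.0/2)×0.31×£29.52 = £1,283,160.85.
Lowest total cost is £1,257,283.38 at Q = 915.7.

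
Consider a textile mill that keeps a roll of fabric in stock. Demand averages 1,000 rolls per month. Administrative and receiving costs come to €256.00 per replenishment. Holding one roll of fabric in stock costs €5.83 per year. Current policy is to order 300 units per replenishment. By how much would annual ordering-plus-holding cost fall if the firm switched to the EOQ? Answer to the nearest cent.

Extra cost ≈ €5,129.56 per year

Annual demand D = 1,000 × 12 = 12,000.
EOQ = √(2DS/H) = √(2 × 12,000 × 256 / 5.83) ≈ 1026.58.
Cost at Q* = (D/Q*)S + (Q*/2)H = √(2DSH) ≈ €5,984.94.
Cost at Q = 300: (12,000/300)×256 + (300/2)×5.83 = €10,240.00 + €874.50 = €11,114.50.
Excess = €11,114.50 − €5,984.94 = €5,129.56.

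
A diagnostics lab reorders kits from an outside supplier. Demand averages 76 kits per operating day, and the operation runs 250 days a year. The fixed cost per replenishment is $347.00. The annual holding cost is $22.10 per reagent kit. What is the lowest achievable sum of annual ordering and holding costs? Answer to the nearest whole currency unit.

Annual demand D = 76 × 250 = 19,000.
The optimal lot size = √(2DS/H) = √(2 × 19,000 × 347 / 22.1) ≈ 772.43.
At the optimum the two cost components are equal, so total cost = 2·(Q*/2)H = Q*·H.
Minimum total = √(2DSH) = √(2 × 19,000 × 347 × 22.1) ≈ 17070.753.

TC* ≈ $17,071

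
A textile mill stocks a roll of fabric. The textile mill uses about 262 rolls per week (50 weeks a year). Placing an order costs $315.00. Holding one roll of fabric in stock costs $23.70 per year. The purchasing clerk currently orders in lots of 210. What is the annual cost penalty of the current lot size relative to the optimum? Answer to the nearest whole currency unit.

Extra cost ≈ $8,153 per year

Annual demand D = 262 × 50 = 13,100.
EOQ = √(2DS/H) = √(2 × 13,100 × 315 / 23.7) ≈ 590.11.
Cost at Q* = (D/Q*)S + (Q*/2)H = √(2DSH) ≈ $13,985.57.
Cost at Q = 210: (13,100/210)×315 + (210/2)×23.7 = $19,650.00 + $2,488.50 = $22,138.50.
Excess = $22,138.50 − $13,985.57 = $8,152.93.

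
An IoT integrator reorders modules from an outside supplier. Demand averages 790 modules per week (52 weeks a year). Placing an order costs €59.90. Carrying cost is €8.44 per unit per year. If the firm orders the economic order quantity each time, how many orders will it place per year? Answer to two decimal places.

Annual demand D = 790 × 52 = 41,080.
Q* = √(2DS/H) = √(2 × 41,080 × 59.9 / 8.44) ≈ 763.61.
Orders per year = D / Q* = 41,080 / 763.61 ≈ 53.797.

N ≈ 53.80 orders per year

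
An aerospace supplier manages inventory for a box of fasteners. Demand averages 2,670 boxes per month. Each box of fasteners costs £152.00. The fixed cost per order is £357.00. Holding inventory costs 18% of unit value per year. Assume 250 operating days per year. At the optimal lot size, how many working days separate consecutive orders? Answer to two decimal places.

T ≈ 7.13 days

Annual demand D = 2,670 × 12 = 32,040.
Holding cost H = 0.18 × £152.00 = £27.3600 per unit per year.
Q* = √(2DS/H) = √(2 × 32,040 × 357 / 27.36) ≈ 914.40.
Cycle time = Q*/D × 250 = 914.40 / 32,040 × 250 ≈ 7.135 days.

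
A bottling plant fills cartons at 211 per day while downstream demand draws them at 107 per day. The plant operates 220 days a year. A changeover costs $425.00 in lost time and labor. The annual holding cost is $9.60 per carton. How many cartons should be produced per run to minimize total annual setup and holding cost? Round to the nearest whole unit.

Q* ≈ 2,056 cartons

Annual demand D = 107 × 220 = 23,540.
Production build-up factor (1 − d/p) = 1 − 107/211 = 0.4929.
Q* = √(2DS / (H(1 − d/p))) = √(2 × 23,540 × 425 / (9.6 × 0.4929)).
= √(20,009,000 / 4.7318) ≈ 2056.372.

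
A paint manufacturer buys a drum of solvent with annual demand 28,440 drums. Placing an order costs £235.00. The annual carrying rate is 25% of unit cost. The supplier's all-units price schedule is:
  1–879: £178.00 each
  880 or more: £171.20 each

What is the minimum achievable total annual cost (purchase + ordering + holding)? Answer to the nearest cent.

TC* ≈ £4,895,354.77

Holding cost per unit per year at price C is H = 0.25·C.
For each price level, check whether its EOQ is feasible; otherwise the best quantity at that price is the breakpoint.
EOQ at £178.00 = 548.1 (feasible in tier 1): TC = 28,440×£178.00 + (28,440/548.1)×235 + (548.1/2)×0.25×£178.00 = £5,086,708.99.
EOQ at £171.20 = 558.8 < 880, so use break Q=880: TC = 28,440×£171.20 + (28,440/880.0)×235 + (880.0/2)×0.25×£171.20 = £4,895,354.77.
Lowest total cost among the candidates is at Q = 880.0.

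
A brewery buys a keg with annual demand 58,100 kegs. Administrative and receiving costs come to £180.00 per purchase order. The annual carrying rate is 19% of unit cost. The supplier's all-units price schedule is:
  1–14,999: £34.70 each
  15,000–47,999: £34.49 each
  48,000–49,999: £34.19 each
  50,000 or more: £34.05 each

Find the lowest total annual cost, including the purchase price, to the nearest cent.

Holding cost per unit per year at price C is H = 0.19·C.
Candidates are each tier's EOQ (if it falls in that tier) and each price-break quantity.
EOQ at £34.70 = 1781.1 (feasible in tier 1): TC = 58,100×£34.70 + (58,100/1781.1)×180 + (1781.1/2)×0.19×£34.70 = £2,027,813.05.
EOQ at £34.49 = 1786.6 < 15000, so use break Q=15000: TC = 58,100×£34.49 + (58,100/15000.0)×180 + (15000.0/2)×0.19×£34.49 = £2,053,714.45.
EOQ at £34.19 = 1794.4 < 48000, so use break Q=48000: TC = 58,100×£34.19 + (58,100/48000.0)×180 + (48000.0/2)×0.19×£34.19 = £2,142,563.27.
EOQ at £34.05 = 1798.1 < 50000, so use break Q=50000: TC = 58,100×£34.05 + (58,100/50000.0)×180 + (50000.0/2)×0.19×£34.05 = £2,140,251.66.
Lowest total cost among the candidates is at Q = 1781.1.

TC* ≈ £2,027,813.05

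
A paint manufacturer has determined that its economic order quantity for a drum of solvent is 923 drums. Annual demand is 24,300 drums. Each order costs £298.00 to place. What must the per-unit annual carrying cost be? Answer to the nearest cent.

Invert the EOQ relation Q*² = 2DS/H.
From Q* = √(2DS/H): H = 2DS / Q*² = 2 × 24,300 × 298 / 923² = 17.0000.

H ≈ £17.00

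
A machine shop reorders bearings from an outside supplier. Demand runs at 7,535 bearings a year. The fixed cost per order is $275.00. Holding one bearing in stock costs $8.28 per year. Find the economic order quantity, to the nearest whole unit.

EOQ = √(2DS / H) = √(2 × 7,535 × 275 / 8.28).
= √(4,144,250 / 8.28) = √500,513.285 ≈ 707.470.

Q* ≈ 707 bearings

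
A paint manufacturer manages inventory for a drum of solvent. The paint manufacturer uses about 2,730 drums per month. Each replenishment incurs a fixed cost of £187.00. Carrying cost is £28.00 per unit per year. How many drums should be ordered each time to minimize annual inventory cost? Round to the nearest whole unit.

Q* ≈ 661 drums

Annual demand D = 2,730 × 12 = 32,760.
EOQ = √(2DS / H) = √(2 × 32,760 × 187 / 28).
= √(12,252,240 / 28) = √437,580 ≈ 661.498.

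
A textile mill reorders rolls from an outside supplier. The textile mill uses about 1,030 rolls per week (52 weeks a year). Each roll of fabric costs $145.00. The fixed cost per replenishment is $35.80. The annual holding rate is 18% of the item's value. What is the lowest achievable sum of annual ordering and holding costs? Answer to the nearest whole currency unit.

TC* ≈ $10,005

Annual demand D = 1,030 × 52 = 53,560.
Holding cost H = 0.18 × $145.00 = $26.1000 per unit per year.
Q* = √(2DS/H) = √(2 × 53,560 × 35.8 / 26.1) ≈ 383.32.
At Q*, ordering cost (D/Q*)S equals holding cost (Q*/2)H, each = √(DSH/2).
Minimum total = √(2DSH) = √(2 × 53,560 × 35.8 × 26.1) ≈ 10004.538.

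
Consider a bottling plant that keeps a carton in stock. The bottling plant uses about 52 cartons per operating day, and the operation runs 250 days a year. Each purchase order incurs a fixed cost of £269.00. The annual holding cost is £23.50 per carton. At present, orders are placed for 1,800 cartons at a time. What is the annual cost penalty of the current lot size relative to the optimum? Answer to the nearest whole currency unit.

Annual demand D = 52 × 250 = 13,000.
EOQ = √(2DS/H) = √(2 × 13,000 × 269 / 23.5) ≈ 545.54.
Cost at Q* = (D/Q*)S + (Q*/2)H = √(2DSH) ≈ £12,820.26.
Cost at Q = 1,800: (13,000/1,800)×269 + (1,800/2)×23.5 = £1,942.78 + £21,150.00 = £23,092.78.
Excess = £23,092.78 − £12,820.26 = £10,272.52.

Extra cost ≈ £10,273 per year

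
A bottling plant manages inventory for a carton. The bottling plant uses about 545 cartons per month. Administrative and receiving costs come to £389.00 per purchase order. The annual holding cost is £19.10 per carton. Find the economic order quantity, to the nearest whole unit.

Annual demand D = 545 × 12 = 6,540.
EOQ = √(2DS / H) = √(2 × 6,540 × 389 / 19.1).
= √(5,088,120 / 19.1) = √266,393.7173 ≈ 516.133.

Q* ≈ 516 cartons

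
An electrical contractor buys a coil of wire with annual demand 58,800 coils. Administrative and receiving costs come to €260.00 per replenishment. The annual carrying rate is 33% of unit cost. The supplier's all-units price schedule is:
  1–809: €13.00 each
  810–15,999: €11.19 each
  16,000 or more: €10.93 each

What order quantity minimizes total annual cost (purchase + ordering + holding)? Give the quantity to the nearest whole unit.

Holding cost per unit per year at price C is H = 0.33·C.
For each price level, check whether its EOQ is feasible; otherwise the best quantity at that price is the breakpoint.
Tier 1 (€13.00): EOQ = 2669.7 exceeds tier's upper bound 809, so this tier is dominated.
EOQ at €11.19 = 2877.5 (feasible in tier 2): TC = 58,800×€11.19 + (58,800/2877.5)×260 + (2877.5/2)×0.33×€11.19 = €668,597.82.
EOQ at €10.93 = 2911.5 < 16000, so use break Q=16000: TC = 58,800×€10.93 + (58,800/16000.0)×260 + (16000.0/2)×0.33×€10.93 = €672,494.70.
Lowest total cost is €668,597.82 at Q = 2877.5.

Q* ≈ 2,878 coils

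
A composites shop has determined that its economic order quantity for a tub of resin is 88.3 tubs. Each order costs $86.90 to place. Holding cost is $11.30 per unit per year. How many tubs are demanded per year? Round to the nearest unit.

D ≈ 507 tubs per year

Invert the EOQ relation Q*² = 2DS/H.
From Q* = √(2DS/H): D = Q*²H / (2S) = 88.3² × 11.3 / (2 × 86.9) = 506.932.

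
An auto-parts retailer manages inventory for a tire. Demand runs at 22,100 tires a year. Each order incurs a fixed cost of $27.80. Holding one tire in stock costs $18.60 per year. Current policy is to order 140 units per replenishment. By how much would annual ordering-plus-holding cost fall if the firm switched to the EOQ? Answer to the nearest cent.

EOQ = √(2DS/H) = √(2 × 22,100 × 27.8 / 18.6) ≈ 257.03.
Cost at Q* = (D/Q*)S + (Q*/2)H = √(2DSH) ≈ $4,780.68.
Cost at Q = 140: (22,100/140)×27.8 + (140/2)×18.6 = $4,388.43 + $1,302.00 = $5,690.43.
Excess = $5,690.43 − $4,780.68 = $909.74.

Extra cost ≈ $909.74 per year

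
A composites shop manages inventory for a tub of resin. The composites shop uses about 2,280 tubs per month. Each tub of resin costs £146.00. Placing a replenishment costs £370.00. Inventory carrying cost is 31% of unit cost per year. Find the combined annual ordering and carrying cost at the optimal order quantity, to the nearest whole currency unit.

Annual demand D = 2,280 × 12 = 27,360.
Holding cost H = 0.31 × £146.00 = £45.2600 per unit per year.
Q* = √(2DS/H) = √(2 × 27,360 × 370 / 45.26) ≈ 668.83.
At the optimum the two cost components are equal, so total cost = 2·(Q*/2)H = Q*·H.
Minimum total = √(2DSH) = √(2 × 27,360 × 370 × 45.26) ≈ 30271.308.

TC* ≈ £30,271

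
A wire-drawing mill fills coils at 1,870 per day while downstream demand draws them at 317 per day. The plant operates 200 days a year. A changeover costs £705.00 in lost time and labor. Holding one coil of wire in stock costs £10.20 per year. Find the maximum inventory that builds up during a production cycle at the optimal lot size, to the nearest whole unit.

Annual demand D = 317 × 200 = 63,400.
Production build-up factor (1 − d/p) = 1 − 317/1,870 = 0.8305.
Q* = √(2DS / (H(1 − d/p))) = √(2 × 63,400 × 705 / (10.2 × 0.8305)).
= √(89,394,000 / 8.4709) ≈ 3248.547.
Maximum inventory = Q*(1 − d/p) = 3248.547 × 0.8305 ≈ 2697.858.

I_max ≈ 2,698 coils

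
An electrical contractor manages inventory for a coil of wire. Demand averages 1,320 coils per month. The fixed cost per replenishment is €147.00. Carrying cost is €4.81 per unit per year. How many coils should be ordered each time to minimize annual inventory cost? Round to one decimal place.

Q* ≈ 984.0 coils

Annual demand D = 1,320 × 12 = 15,840.
EOQ = √(2DS / H) = √(2 × 15,840 × 147 / 4.81).
= √(4,656,960 / 4.81) = √968,182.9522 ≈ 983.963.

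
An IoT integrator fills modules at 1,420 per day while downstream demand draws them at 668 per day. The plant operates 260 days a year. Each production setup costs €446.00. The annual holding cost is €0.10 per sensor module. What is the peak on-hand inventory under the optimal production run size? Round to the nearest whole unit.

I_max ≈ 28,643 modules

Annual demand D = 668 × 260 = 173,680.
Production build-up factor (1 − d/p) = 1 − 668/1,420 = 0.5296.
Q* = √(2DS / (H(1 − d/p))) = √(2 × 173,680 × 446 / (0.1 × 0.5296)).
= √(154,922,560 / 0.053) ≈ 54086.961.
Maximum inventory = Q*(1 − d/p) = 54086.961 × 0.5296 ≈ 28643.236.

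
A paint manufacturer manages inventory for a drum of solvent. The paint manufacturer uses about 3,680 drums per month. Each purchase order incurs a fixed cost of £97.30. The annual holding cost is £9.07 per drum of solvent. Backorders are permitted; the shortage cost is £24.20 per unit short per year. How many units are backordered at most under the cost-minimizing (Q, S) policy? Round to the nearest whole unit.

Annual demand D = 3,680 × 12 = 44,160.
With planned backorders, Q* = √(2DS/H) · √((H+B)/B).
√(2DS/H) = √(2 × 44,160 × 97.3 / 9.07) = 973.380.
√((H+B)/B) = √((9.07+24.2)/24.2) = 1.1725.
Q* ≈ 1141.303.
S* = Q* · H/(H+B) = 1141.303 × 9.07/33.27 ≈ 311.140.

S* ≈ 311 drums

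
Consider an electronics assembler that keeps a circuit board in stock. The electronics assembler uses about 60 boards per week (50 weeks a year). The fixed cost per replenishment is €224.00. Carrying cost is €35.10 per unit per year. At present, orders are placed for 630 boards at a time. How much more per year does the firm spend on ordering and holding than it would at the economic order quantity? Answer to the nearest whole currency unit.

Annual demand D = 60 × 50 = 3,000.
EOQ = √(2DS/H) = √(2 × 3,000 × 224 / 35.1) ≈ 195.68.
Cost at Q* = (D/Q*)S + (Q*/2)H = √(2DSH) ≈ €6,868.36.
Cost at Q = 630: (3,000/630)×224 + (630/2)×35.1 = €1,066.67 + €11,056.50 = €12,123.17.
Excess = €12,123.17 − €6,868.36 = €5,254.80.

Extra cost ≈ €5,255 per year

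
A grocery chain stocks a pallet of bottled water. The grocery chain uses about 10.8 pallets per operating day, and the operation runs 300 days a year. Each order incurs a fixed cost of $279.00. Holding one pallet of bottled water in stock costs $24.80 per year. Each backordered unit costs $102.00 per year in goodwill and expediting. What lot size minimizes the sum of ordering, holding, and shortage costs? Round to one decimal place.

Q* ≈ 301.0 pallets

Annual demand D = 10.8 × 300 = 3,240.
With planned backorders, Q* = √(2DS/H) · √((H+B)/B).
√(2DS/H) = √(2 × 3,240 × 279 / 24.8) = 270.000.
√((H+B)/B) = √((24.8+102)/102) = 1.1150.
Q* ≈ 301.039.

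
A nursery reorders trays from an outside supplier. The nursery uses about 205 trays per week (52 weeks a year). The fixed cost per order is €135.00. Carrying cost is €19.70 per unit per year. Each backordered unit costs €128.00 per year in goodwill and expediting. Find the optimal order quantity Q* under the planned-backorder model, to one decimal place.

Q* ≈ 410.6 trays

Annual demand D = 205 × 52 = 10,660.
With planned backorders, Q* = √(2DS/H) · √((H+B)/B).
√(2DS/H) = √(2 × 10,660 × 135 / 19.7) = 382.232.
√((H+B)/B) = √((19.7+128)/128) = 1.0742.
Q* ≈ 410.594.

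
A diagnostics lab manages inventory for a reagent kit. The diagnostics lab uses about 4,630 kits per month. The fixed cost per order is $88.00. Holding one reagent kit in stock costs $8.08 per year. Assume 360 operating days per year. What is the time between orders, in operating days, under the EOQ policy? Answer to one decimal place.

T ≈ 7.1 days

Annual demand D = 4,630 × 12 = 55,560.
The optimal lot size = √(2DS/H) = √(2 × 55,560 × 88 / 8.08) ≈ 1100.10.
Cycle time = Q*/D × 360 = 1100.10 / 55,560 × 360 ≈ 7.128 days.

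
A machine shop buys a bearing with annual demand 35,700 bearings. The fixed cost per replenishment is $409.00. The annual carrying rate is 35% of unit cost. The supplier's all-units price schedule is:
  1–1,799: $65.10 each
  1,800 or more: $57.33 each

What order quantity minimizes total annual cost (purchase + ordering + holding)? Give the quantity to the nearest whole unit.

Q* ≈ 1,800 bearings

Holding cost per unit per year at price C is H = 0.35·C.
Evaluate total cost at each tier's feasible EOQ or, if the EOQ is below the tier, at the tier's minimum quantity.
EOQ at $65.10 = 1132.1 (feasible in tier 1): TC = 35,700×$65.10 + (35,700/1132.1)×409 + (1132.1/2)×0.35×$65.10 = $2,349,864.98.
EOQ at $57.33 = 1206.4 < 1800, so use break Q=1800: TC = 35,700×$57.33 + (35,700/1800.0)×409 + (1800.0/2)×0.35×$57.33 = $2,072,851.78.
Lowest total cost is $2,072,851.78 at Q = 1800.0.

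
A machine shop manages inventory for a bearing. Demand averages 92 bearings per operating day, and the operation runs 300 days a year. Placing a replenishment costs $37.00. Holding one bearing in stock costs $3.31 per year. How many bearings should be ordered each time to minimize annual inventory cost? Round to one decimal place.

Q* ≈ 785.5 bearings

Annual demand D = 92 × 300 = 27,600.
EOQ = √(2DS / H) = √(2 × 27,600 × 37 / 3.31).
= √(2,042,400 / 3.31) = √617,039.2749 ≈ 785.518.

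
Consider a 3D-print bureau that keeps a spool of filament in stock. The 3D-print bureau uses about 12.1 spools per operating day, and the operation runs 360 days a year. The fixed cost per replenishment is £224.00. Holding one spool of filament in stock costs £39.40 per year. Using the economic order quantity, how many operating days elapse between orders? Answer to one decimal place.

Annual demand D = 12.1 × 360 = 4,356.
The optimal lot size = √(2DS/H) = √(2 × 4,356 × 224 / 39.4) ≈ 222.55.
Cycle time = Q*/D × 360 = 222.55 / 4,356 × 360 ≈ 18.393 days.

T ≈ 18.4 days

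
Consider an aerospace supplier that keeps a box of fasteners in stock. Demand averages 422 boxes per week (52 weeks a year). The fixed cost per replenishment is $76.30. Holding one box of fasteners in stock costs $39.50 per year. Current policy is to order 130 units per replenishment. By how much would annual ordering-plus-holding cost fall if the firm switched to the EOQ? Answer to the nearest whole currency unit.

Extra cost ≈ $3,946 per year

Annual demand D = 422 × 52 = 21,944.
EOQ = √(2DS/H) = √(2 × 21,944 × 76.3 / 39.5) ≈ 291.16.
Cost at Q* = (D/Q*)S + (Q*/2)H = √(2DSH) ≈ $11,500.95.
Cost at Q = 130: (21,944/130)×76.3 + (130/2)×39.5 = $12,879.44 + $2,567.50 = $15,446.94.
Excess = $15,446.94 − $11,500.95 = $3,945.99.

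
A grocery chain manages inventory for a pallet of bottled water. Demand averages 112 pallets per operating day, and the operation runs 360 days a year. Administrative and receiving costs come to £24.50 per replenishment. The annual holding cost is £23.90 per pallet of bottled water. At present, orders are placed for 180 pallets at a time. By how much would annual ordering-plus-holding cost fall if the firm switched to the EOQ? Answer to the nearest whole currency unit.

Extra cost ≈ £767 per year

Annual demand D = 112 × 360 = 40,320.
EOQ = √(2DS/H) = √(2 × 40,320 × 24.5 / 23.9) ≈ 287.51.
Cost at Q* = (D/Q*)S + (Q*/2)H = √(2DSH) ≈ £6,871.59.
Cost at Q = 180: (40,320/180)×24.5 + (180/2)×23.9 = £5,488.00 + £2,151.00 = £7,639.00.
Excess = £7,639.00 − £6,871.59 = £767.41.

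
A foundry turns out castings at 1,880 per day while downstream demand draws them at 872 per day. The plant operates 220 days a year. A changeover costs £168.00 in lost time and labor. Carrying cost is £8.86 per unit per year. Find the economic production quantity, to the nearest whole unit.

Q* ≈ 3,684 castings

Annual demand D = 872 × 220 = 191,840.
Production build-up factor (1 − d/p) = 1 − 872/1,880 = 0.5362.
Q* = √(2DS / (H(1 − d/p))) = √(2 × 191,840 × 168 / (8.86 × 0.5362)).
= √(64,458,240 / 4.7505) ≈ 3683.588.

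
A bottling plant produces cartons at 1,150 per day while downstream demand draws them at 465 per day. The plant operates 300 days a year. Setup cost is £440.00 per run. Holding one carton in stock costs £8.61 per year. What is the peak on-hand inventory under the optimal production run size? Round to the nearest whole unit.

I_max ≈ 2,914 cartons

Annual demand D = 465 × 300 = 139,500.
Production build-up factor (1 − d/p) = 1 − 465/1,150 = 0.5957.
Q* = √(2DS / (H(1 − d/p))) = √(2 × 139,500 × 440 / (8.61 × 0.5957)).
= √(122,760,000 / 5.1286) ≈ 4892.496.
Maximum inventory = Q*(1 − d/p) = 4892.496 × 0.5957 ≈ 2914.226.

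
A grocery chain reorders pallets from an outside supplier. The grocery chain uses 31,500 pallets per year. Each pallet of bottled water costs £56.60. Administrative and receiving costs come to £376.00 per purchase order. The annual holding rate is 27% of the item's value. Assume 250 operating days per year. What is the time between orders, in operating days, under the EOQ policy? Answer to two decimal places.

T ≈ 9.88 days

Holding cost H = 0.27 × £56.60 = £15.2820 per unit per year.
EOQ = √(2DS/H) = √(2 × 31,500 × 376 / 15.282) ≈ 1245.01.
Cycle time = Q*/D × 250 = 1245.01 / 31,500 × 250 ≈ 9.881 days.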